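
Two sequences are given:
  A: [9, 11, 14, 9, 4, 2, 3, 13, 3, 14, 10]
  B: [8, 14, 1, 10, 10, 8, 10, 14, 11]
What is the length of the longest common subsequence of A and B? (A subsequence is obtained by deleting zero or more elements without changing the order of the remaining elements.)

2

A longest common subsequence is 14, 14 (length 2); the LCS DP confirms no longer common subsequence exists.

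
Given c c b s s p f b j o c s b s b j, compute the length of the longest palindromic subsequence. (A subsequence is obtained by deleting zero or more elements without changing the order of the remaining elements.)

7

One longest palindromic subsequence is bsbsbsb (positions 3,4,8,12,13,14,15); it reads the same forward and backward, and the interval DP gives dp[1][16] = 7.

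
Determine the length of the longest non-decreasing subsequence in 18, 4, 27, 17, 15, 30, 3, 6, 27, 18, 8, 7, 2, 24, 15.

One longest non-decreasing subsequence is 4, 17, 18, 24 (positions 2,4,10,14), of length 4; no longer one exists.

4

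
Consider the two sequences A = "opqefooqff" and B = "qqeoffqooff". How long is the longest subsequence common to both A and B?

7

Backtracking the LCS table gives one alignment: q (A3,B2) → e (A4,B3) → f (A5,B6) → o (A6,B8) → o (A7,B9) → f (A9,B10) → f (A10,B11).
So the longest common subsequence has length 7.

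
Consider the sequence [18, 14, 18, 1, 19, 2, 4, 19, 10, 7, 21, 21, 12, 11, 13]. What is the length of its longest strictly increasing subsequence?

Let dp[i] be the longest increasing subsequence ending at position i. Then dp = [1, 1, 2, 1, 3, 2, 3, 4, 4, 4, 5, 5, 5, 5, 6].
The maximum is 6; one witness is 1, 2, 4, 10, 12, 13 at positions 4,6,7,9,13,15.

6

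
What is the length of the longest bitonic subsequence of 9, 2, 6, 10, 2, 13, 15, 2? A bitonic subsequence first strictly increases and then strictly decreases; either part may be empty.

6

Let inc[i] be the LIS ending at i and dec[i] the longest strictly decreasing subsequence starting at i. inc = [1, 1, 2, 3, 1, 4, 5, 1], dec = [3, 1, 2, 2, 1, 2, 2, 1].
max_i inc[i]+dec[i]−1 = 6, with one witness 2, 6, 10, 13, 15, 2.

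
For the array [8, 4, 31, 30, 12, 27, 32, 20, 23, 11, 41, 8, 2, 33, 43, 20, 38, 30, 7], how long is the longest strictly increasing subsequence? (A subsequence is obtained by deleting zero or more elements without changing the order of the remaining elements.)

Let dp[i] be the longest increasing subsequence ending at position i. Then dp = [1, 1, 2, 2, 2, 3, 4, 3, 4, 2, 5, 2, 1, 5, 6, 3, 6, 5, 2].
The maximum is 6; one witness is 8, 12, 27, 32, 41, 43 at positions 1,5,6,7,11,15.

6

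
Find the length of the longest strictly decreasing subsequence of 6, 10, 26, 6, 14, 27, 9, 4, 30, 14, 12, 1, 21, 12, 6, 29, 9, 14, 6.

Scanning left to right, the best length ending at each element is: 6→1, 10→1, 26→1, 6→2, 14→2, 27→1, 9→3, 4→4, 30→1, 14→2, 12→3, 1→5, 21→2, 12→3, 6→4, 29→2, 9→4, 14→3, 6→5.
So the longest decreasing subsequence has length 5, e.g. 26, 14, 9, 4, 1.

5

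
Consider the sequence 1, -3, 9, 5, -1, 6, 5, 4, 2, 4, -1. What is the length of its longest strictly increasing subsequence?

One longest increasing subsequence is -3, -1, 2, 4 (positions 2,5,9,10), of length 4; no longer one exists.

4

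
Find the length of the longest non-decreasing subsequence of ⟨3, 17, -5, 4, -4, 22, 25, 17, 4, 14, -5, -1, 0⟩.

4

Let dp[i] be the longest non-decreasing subsequence ending at position i. Then dp = [1, 2, 1, 2, 2, 3, 4, 3, 3, 4, 2, 3, 4].
The maximum is 4; one witness is 3, 17, 22, 25 at positions 1,2,6,7.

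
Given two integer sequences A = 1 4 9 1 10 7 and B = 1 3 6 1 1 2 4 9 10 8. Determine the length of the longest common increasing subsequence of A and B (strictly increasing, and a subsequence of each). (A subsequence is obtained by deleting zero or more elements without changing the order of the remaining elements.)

For each value that appears in both, track the longest common increasing run ending there.
The best achievable length is 4; one witness is 1, 4, 9, 10 (A-positions 1,2,3,5, B-positions 1,7,8,9).

4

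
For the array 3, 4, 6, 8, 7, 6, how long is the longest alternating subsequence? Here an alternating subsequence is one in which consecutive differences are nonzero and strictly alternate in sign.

3

Track the best alternating length ending on an up-step vs a down-step at each position: up/down = 1/1, 2/1, 2/1, 2/1, 2/3, 2/3.
The maximum over both is 3; one such subsequence is 3, 8, 7.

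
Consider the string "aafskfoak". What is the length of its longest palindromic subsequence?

One longest palindromic subsequence is afkfa (positions 2,3,5,6,8); it reads the same forward and backward, and the interval DP gives dp[1][9] = 5.

5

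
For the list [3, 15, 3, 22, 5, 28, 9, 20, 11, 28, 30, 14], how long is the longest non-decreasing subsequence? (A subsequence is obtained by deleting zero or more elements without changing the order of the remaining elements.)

One longest non-decreasing subsequence is 3, 3, 5, 9, 20, 28, 30 (positions 1,3,5,7,8,10,11), of length 7; no longer one exists.

7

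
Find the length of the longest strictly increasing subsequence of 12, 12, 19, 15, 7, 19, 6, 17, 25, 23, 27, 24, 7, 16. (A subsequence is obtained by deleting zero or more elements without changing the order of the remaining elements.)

5

One longest increasing subsequence is 12, 15, 19, 25, 27 (positions 1,4,6,9,11), of length 5; no longer one exists.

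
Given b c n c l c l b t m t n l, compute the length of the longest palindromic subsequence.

5

Using dp[i][j] = 2 + dp[i+1][j−1] if the ends match, else max(dp[i+1][j], dp[i][j−1]):
dp[1][13] = 5. A witness is ltmtl at positions 5,9,10,11,13.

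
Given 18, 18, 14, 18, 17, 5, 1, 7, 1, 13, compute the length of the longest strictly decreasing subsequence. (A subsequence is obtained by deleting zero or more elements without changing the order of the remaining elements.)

4

Let dp[i] be the longest decreasing subsequence ending at position i. Then dp = [1, 1, 2, 1, 2, 3, 4, 3, 4, 3].
The maximum is 4; one witness is 18, 14, 5, 1 at positions 1,3,6,7.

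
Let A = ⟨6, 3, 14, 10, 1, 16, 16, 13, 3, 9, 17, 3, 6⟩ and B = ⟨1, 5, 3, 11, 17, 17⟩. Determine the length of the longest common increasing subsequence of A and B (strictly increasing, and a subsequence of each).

3

For each value that appears in both, track the longest common increasing run ending there.
The best achievable length is 3; one witness is 1, 3, 17 (A-positions 5,9,11, B-positions 1,3,5).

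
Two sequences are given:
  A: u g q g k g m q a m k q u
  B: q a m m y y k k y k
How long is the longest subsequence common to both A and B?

Backtracking the LCS table gives one alignment: q (A3,B1) → m (A7,B3) → m (A10,B4) → k (A11,B10).
So the longest common subsequence has length 4.

4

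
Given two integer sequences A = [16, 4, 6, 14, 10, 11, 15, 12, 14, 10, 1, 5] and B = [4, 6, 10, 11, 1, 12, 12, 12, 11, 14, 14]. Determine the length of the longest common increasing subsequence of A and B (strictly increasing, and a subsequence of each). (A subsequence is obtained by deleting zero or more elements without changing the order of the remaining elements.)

For each value that appears in both, track the longest common increasing run ending there.
The best achievable length is 6; one witness is 4, 6, 10, 11, 12, 14 (A-positions 2,3,5,6,8,9, B-positions 1,2,3,4,6,10).

6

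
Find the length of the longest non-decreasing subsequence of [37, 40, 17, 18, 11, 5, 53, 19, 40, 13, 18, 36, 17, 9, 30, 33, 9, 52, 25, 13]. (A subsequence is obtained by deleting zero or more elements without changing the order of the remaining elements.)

Scanning left to right, the best length ending at each element is: 37→1, 40→2, 17→1, 18→2, 11→1, 5→1, 53→3, 19→3, 40→4, 13→2, 18→3, 36→4, 17→3, 9→2, 30→4, 33→5, 9→3, 52→6, 25→4, 13→4.
So the longest non-decreasing subsequence has length 6, e.g. 17, 18, 19, 30, 33, 52.

6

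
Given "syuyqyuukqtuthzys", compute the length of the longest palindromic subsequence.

One longest palindromic subsequence is syuquuquys (positions 1,2,3,5,7,8,10,12,16,17); it reads the same forward and backward, and the interval DP gives dp[1][17] = 10.

10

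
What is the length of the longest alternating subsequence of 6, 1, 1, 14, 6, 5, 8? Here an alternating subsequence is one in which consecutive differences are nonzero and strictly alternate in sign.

A longest alternating subsequence is 6, 1, 14, 6, 8 (positions 1,2,4,5,7); its 4 consecutive differences strictly alternate in sign, and length 5 is optimal.

5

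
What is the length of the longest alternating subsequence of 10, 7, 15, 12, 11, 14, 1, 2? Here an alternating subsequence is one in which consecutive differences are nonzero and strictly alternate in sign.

Track the best alternating length ending on an up-step vs a down-step at each position: up/down = 1/1, 1/2, 3/1, 3/4, 3/4, 5/4, 1/6, 7/6.
The maximum over both is 7; one such subsequence is 10, 7, 15, 12, 14, 1, 2.

7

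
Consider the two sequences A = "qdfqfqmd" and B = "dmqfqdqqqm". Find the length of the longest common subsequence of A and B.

5

Backtracking the LCS table gives one alignment: q (A1,B5) → d (A2,B6) → q (A4,B8) → q (A6,B9) → m (A7,B10).
So the longest common subsequence has length 5.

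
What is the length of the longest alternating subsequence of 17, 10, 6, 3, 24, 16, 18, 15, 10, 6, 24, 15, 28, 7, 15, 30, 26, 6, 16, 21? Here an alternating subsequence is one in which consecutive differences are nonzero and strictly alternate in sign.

13

Track the best alternating length ending on an up-step vs a down-step at each position: up/down = 1/1, 1/2, 1/2, 1/2, 3/1, 3/4, 5/4, 3/6, 3/6, 3/6, 7/1, 7/8, 9/1, 7/10, 11/10, 11/1, 11/12, 3/12, 13/12, 13/12.
The maximum over both is 13; one such subsequence is 17, 10, 24, 16, 18, 15, 24, 15, 28, 7, 15, 6, 16.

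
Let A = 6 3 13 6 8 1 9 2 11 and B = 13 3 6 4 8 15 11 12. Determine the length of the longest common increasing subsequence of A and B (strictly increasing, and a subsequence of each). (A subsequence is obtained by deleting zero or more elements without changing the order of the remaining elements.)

4

For each value that appears in both, track the longest common increasing run ending there.
The best achievable length is 4; one witness is 3, 6, 8, 11 (A-positions 2,4,5,9, B-positions 2,3,5,7).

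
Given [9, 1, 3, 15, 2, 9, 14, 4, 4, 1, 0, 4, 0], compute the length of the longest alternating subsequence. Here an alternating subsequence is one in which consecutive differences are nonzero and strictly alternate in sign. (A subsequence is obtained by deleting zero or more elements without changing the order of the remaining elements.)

Track the best alternating length ending on an up-step vs a down-step at each position: up/down = 1/1, 1/2, 3/2, 3/1, 3/4, 5/4, 5/4, 5/6, 5/6, 1/6, 1/6, 7/6, 1/8.
The maximum over both is 8; one such subsequence is 9, 1, 3, 2, 9, 1, 4, 0.

8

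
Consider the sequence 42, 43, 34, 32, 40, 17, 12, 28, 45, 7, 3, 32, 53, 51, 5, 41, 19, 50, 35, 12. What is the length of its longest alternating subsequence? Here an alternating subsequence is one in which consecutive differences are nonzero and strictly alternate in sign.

Track the best alternating length ending on an up-step vs a down-step at each position: up/down = 1/1, 2/1, 1/3, 1/3, 4/3, 1/5, 1/5, 6/5, 6/1, 1/7, 1/7, 8/7, 8/1, 8/9, 8/9, 10/9, 10/11, 12/9, 12/13, 10/13.
The maximum over both is 13; one such subsequence is 42, 43, 34, 40, 17, 28, 7, 32, 5, 41, 19, 50, 35.

13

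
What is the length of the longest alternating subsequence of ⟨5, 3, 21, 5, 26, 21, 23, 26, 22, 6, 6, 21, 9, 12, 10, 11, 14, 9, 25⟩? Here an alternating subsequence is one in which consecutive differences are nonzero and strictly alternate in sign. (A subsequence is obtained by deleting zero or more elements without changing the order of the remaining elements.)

15

A longest alternating subsequence is 5, 3, 21, 5, 26, 21, 23, 6, 21, 9, 12, 10, 11, 9, 25 (positions 1,2,3,4,5,6,7,10,12,13,14,15,16,18,19); its 14 consecutive differences strictly alternate in sign, and length 15 is optimal.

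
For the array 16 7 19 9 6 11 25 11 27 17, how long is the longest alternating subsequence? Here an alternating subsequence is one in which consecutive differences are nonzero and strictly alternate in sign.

8

Track the best alternating length ending on an up-step vs a down-step at each position: up/down = 1/1, 1/2, 3/1, 3/4, 1/4, 5/4, 5/1, 5/6, 7/1, 7/8.
The maximum over both is 8; one such subsequence is 16, 7, 19, 9, 25, 11, 27, 17.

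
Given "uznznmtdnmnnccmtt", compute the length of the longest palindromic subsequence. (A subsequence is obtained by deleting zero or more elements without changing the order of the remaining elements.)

One longest palindromic subsequence is nnmnmnn (positions 3,5,6,9,10,11,12); it reads the same forward and backward, and the interval DP gives dp[1][17] = 7.

7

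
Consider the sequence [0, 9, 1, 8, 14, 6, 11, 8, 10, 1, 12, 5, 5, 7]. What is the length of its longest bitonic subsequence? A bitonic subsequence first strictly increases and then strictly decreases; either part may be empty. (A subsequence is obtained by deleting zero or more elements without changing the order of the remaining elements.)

7

One longest bitonic subsequence is 0, 1, 8, 14, 11, 10, 7 (positions 1,3,4,5,7,9,14): it rises to 14 then falls. Length 7 is optimal.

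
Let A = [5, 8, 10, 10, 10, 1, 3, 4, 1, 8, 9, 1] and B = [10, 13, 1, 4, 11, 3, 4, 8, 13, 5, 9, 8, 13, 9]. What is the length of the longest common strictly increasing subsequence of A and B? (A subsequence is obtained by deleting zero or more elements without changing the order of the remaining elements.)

A longest common strictly increasing subsequence is 1, 3, 4, 8, 9 (length 5); it appears in order in both A and B, and no longer such subsequence exists.

5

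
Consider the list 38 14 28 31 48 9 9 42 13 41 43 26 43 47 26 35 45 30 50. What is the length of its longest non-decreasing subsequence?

8

Let dp[i] be the longest non-decreasing subsequence ending at position i. Then dp = [1, 1, 2, 3, 4, 1, 2, 4, 3, 4, 5, 4, 6, 7, 5, 6, 7, 6, 8].
The maximum is 8; one witness is 14, 28, 31, 42, 43, 43, 47, 50 at positions 2,3,4,8,11,13,14,19.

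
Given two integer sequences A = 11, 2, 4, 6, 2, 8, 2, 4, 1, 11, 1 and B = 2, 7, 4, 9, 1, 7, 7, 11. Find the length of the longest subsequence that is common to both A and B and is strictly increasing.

3

A longest common strictly increasing subsequence is 2, 4, 11 (length 3); it appears in order in both A and B, and no longer such subsequence exists.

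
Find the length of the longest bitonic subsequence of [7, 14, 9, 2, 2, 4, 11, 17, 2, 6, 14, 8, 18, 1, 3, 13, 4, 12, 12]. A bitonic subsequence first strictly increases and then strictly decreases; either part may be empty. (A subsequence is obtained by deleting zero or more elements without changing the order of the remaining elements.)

7

Let inc[i] be the LIS ending at i and dec[i] the longest strictly decreasing subsequence starting at i. inc = [1, 2, 2, 1, 1, 2, 3, 4, 1, 3, 4, 4, 5, 1, 2, 5, 3, 5, 5], dec = [4, 5, 4, 2, 2, 3, 3, 4, 2, 2, 3, 2, 3, 1, 1, 2, 1, 1, 1].
max_i inc[i]+dec[i]−1 = 7, with one witness 7, 9, 11, 17, 14, 13, 12.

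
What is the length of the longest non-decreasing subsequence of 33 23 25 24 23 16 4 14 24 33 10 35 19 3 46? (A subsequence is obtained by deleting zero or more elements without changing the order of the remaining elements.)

Let dp[i] be the longest non-decreasing subsequence ending at position i. Then dp = [1, 1, 2, 2, 2, 1, 1, 2, 3, 4, 2, 5, 3, 1, 6].
The maximum is 6; one witness is 23, 24, 24, 33, 35, 46 at positions 2,4,9,10,12,15.

6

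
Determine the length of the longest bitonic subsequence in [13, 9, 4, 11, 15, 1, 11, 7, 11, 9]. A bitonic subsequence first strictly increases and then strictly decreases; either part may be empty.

5

Let inc[i] be the LIS ending at i and dec[i] the longest strictly decreasing subsequence starting at i. inc = [1, 1, 1, 2, 3, 1, 2, 2, 3, 3], dec = [4, 3, 2, 2, 3, 1, 2, 1, 2, 1].
max_i inc[i]+dec[i]−1 = 5, with one witness 9, 11, 15, 11, 9.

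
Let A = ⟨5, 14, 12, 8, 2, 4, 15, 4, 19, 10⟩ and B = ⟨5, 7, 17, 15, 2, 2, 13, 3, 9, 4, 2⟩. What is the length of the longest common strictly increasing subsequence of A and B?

A longest common strictly increasing subsequence is 5, 15 (length 2); it appears in order in both A and B, and no longer such subsequence exists.

2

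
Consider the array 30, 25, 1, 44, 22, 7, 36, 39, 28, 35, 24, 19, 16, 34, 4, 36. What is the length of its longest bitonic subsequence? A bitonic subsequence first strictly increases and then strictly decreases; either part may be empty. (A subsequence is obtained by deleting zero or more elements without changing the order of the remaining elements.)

Let inc[i] be the LIS ending at i and dec[i] the longest strictly decreasing subsequence starting at i. inc = [1, 1, 1, 2, 2, 2, 3, 4, 3, 4, 3, 3, 3, 4, 2, 5], dec = [6, 5, 1, 7, 4, 2, 6, 6, 5, 5, 4, 3, 2, 2, 1, 1].
max_i inc[i]+dec[i]−1 = 9, with one witness 1, 22, 36, 39, 35, 24, 19, 16, 4.

9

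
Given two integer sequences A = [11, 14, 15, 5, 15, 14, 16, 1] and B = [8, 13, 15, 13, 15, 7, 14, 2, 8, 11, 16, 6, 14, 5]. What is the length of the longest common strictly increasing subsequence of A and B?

A longest common strictly increasing subsequence is 15, 16 (length 2); it appears in order in both A and B, and no longer such subsequence exists.

2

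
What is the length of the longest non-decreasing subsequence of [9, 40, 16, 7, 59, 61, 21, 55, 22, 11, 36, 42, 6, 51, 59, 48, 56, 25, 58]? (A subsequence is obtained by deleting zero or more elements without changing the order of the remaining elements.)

Let dp[i] be the longest non-decreasing subsequence ending at position i. Then dp = [1, 2, 2, 1, 3, 4, 3, 4, 4, 2, 5, 6, 1, 7, 8, 7, 8, 5, 9].
The maximum is 9; one witness is 9, 16, 21, 22, 36, 42, 51, 56, 58 at positions 1,3,7,9,11,12,14,17,19.

9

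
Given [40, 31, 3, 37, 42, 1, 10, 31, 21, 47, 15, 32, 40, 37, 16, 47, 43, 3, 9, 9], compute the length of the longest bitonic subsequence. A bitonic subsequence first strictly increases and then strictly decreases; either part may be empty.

One longest bitonic subsequence is 31, 37, 42, 47, 40, 37, 16, 9 (positions 2,4,5,10,13,14,15,20): it rises to 47 then falls. Length 8 is optimal.

8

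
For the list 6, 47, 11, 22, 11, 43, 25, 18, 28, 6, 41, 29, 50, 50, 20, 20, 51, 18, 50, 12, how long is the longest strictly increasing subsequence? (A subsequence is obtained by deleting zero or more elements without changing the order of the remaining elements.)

Let dp[i] be the longest increasing subsequence ending at position i. Then dp = [1, 2, 2, 3, 2, 4, 4, 3, 5, 1, 6, 6, 7, 7, 4, 4, 8, 3, 7, 3].
The maximum is 8; one witness is 6, 11, 22, 25, 28, 41, 50, 51 at positions 1,3,4,7,9,11,13,17.

8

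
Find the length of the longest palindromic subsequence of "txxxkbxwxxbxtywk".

9

One longest palindromic subsequence is txbxxxbxt (positions 1,2,6,7,9,10,11,12,13); it reads the same forward and backward, and the interval DP gives dp[1][16] = 9.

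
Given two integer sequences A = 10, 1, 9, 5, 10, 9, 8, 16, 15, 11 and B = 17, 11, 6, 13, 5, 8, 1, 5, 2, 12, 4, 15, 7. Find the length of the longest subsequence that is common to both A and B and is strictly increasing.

A longest common strictly increasing subsequence is 5, 8, 15 (length 3); it appears in order in both A and B, and no longer such subsequence exists.

3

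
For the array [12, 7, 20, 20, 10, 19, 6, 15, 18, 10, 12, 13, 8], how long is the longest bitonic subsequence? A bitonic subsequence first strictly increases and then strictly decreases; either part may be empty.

One longest bitonic subsequence is 12, 20, 19, 18, 13, 8 (positions 1,3,6,9,12,13): it rises to 20 then falls. Length 6 is optimal.

6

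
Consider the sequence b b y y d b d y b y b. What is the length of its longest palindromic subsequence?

9

One longest palindromic subsequence is byydbdyyb (positions 1,3,4,5,6,7,8,10,11); it reads the same forward and backward, and the interval DP gives dp[1][11] = 9.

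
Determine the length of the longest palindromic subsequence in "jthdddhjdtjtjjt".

9

One longest palindromic subsequence is jthdddhtj (positions 1,2,3,4,5,6,7,12,14); it reads the same forward and backward, and the interval DP gives dp[1][15] = 9.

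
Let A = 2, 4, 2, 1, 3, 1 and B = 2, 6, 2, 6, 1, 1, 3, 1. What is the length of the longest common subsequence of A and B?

A longest common subsequence is 2, 2, 1, 3, 1 (length 5); the LCS DP confirms no longer common subsequence exists.

5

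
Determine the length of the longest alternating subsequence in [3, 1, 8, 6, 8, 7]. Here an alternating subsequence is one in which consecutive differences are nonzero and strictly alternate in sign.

A longest alternating subsequence is 3, 1, 8, 6, 8, 7 (positions 1,2,3,4,5,6); its 5 consecutive differences strictly alternate in sign, and length 6 is optimal.

6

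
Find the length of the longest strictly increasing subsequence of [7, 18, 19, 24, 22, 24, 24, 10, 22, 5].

5

One longest increasing subsequence is 7, 18, 19, 22, 24 (positions 1,2,3,5,6), of length 5; no longer one exists.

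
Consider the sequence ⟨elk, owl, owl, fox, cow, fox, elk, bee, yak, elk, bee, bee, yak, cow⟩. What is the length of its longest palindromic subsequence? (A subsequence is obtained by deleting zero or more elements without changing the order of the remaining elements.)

One longest palindromic subsequence is cow yak bee bee yak cow (positions 5,9,11,12,13,14); it reads the same forward and backward, and the interval DP gives dp[1][14] = 6.

6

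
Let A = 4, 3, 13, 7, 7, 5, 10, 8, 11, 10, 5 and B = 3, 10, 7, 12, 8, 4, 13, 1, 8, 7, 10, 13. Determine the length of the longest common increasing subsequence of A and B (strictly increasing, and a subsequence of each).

For each value that appears in both, track the longest common increasing run ending there.
The best achievable length is 4; one witness is 3, 7, 8, 10 (A-positions 2,4,8,10, B-positions 1,3,5,11).

4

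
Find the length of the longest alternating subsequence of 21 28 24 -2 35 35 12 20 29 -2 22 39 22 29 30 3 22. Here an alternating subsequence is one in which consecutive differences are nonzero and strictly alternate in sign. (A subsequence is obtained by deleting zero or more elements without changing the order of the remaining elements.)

12

A longest alternating subsequence is 21, 28, 24, 35, 12, 20, -2, 39, 22, 29, 3, 22 (positions 1,2,3,5,7,8,10,12,13,14,16,17); its 11 consecutive differences strictly alternate in sign, and length 12 is optimal.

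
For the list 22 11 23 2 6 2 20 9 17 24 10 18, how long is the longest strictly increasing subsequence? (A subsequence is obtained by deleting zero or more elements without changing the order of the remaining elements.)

5

Scanning left to right, the best length ending at each element is: 22→1, 11→1, 23→2, 2→1, 6→2, 2→1, 20→3, 9→3, 17→4, 24→5, 10→4, 18→5.
So the longest increasing subsequence has length 5, e.g. 2, 6, 9, 17, 24.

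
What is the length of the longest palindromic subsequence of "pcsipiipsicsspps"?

One longest palindromic subsequence is psipiipisp (positions 1,3,4,5,6,7,8,10,13,15); it reads the same forward and backward, and the interval DP gives dp[1][16] = 10.

10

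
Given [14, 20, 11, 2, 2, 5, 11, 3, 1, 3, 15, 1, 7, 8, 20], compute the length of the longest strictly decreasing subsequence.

Let dp[i] be the longest decreasing subsequence ending at position i. Then dp = [1, 1, 2, 3, 3, 3, 2, 4, 5, 4, 2, 5, 3, 3, 1].
The maximum is 5; one witness is 14, 11, 5, 3, 1 at positions 1,3,6,8,9.

5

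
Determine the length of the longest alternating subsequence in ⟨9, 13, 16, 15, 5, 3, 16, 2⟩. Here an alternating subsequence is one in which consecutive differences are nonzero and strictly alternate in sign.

5

Track the best alternating length ending on an up-step vs a down-step at each position: up/down = 1/1, 2/1, 2/1, 2/3, 1/3, 1/3, 4/1, 1/5.
The maximum over both is 5; one such subsequence is 9, 16, 15, 16, 2.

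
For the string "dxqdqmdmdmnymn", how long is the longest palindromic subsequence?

5

One longest palindromic subsequence is mmdmm (positions 6,8,9,10,13); it reads the same forward and backward, and the interval DP gives dp[1][14] = 5.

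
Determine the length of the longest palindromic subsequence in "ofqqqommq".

Using dp[i][j] = 2 + dp[i+1][j−1] if the ends match, else max(dp[i+1][j], dp[i][j−1]):
dp[1][9] = 5. A witness is oqqqo at positions 1,3,4,5,6.

5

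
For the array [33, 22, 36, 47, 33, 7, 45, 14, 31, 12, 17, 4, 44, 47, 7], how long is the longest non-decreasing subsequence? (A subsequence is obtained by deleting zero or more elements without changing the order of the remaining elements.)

5

One longest non-decreasing subsequence is 7, 14, 31, 44, 47 (positions 6,8,9,13,14), of length 5; no longer one exists.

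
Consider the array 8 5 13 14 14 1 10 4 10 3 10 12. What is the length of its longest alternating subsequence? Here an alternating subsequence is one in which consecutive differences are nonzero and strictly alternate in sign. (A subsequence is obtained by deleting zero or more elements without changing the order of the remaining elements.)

9

Track the best alternating length ending on an up-step vs a down-step at each position: up/down = 1/1, 1/2, 3/1, 3/1, 3/1, 1/4, 5/4, 5/6, 7/4, 5/8, 9/4, 9/4.
The maximum over both is 9; one such subsequence is 8, 5, 13, 1, 10, 4, 10, 3, 10.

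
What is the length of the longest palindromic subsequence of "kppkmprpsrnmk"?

Using dp[i][j] = 2 + dp[i+1][j−1] if the ends match, else max(dp[i+1][j], dp[i][j−1]):
dp[1][13] = 7. A witness is kmrsrmk at positions 1,5,7,9,10,12,13.

7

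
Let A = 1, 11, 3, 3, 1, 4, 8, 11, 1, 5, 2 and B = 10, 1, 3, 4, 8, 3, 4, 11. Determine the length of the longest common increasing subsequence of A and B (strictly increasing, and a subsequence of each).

5

For each value that appears in both, track the longest common increasing run ending there.
The best achievable length is 5; one witness is 1, 3, 4, 8, 11 (A-positions 1,3,6,7,8, B-positions 2,3,4,5,8).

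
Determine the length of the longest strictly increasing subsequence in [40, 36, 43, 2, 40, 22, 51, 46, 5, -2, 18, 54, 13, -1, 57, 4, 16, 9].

One longest increasing subsequence is 40, 43, 51, 54, 57 (positions 1,3,7,12,15), of length 5; no longer one exists.

5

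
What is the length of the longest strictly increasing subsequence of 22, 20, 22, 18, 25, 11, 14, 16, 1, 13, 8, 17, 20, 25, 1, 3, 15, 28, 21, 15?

Scanning left to right, the best length ending at each element is: 22→1, 20→1, 22→2, 18→1, 25→3, 11→1, 14→2, 16→3, 1→1, 13→2, 8→2, 17→4, 20→5, 25→6, 1→1, 3→2, 15→3, 28→7, 21→6, 15→3.
So the longest increasing subsequence has length 7, e.g. 11, 14, 16, 17, 20, 25, 28.

7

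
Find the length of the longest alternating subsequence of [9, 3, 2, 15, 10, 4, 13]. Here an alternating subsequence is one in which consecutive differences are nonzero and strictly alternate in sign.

Track the best alternating length ending on an up-step vs a down-step at each position: up/down = 1/1, 1/2, 1/2, 3/1, 3/4, 3/4, 5/4.
The maximum over both is 5; one such subsequence is 9, 3, 15, 10, 13.

5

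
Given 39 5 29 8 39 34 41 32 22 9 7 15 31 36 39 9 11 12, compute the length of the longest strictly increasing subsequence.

7

Scanning left to right, the best length ending at each element is: 39→1, 5→1, 29→2, 8→2, 39→3, 34→3, 41→4, 32→3, 22→3, 9→3, 7→2, 15→4, 31→5, 36→6, 39→7, 9→3, 11→4, 12→5.
So the longest increasing subsequence has length 7, e.g. 5, 8, 9, 15, 31, 36, 39.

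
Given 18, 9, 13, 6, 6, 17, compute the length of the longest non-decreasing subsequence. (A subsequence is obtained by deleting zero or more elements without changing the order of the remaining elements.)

3

Let dp[i] be the longest non-decreasing subsequence ending at position i. Then dp = [1, 1, 2, 1, 2, 3].
The maximum is 3; one witness is 9, 13, 17 at positions 2,3,6.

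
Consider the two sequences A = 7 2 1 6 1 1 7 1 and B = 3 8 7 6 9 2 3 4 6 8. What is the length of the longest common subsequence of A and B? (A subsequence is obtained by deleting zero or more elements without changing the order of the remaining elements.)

Backtracking the LCS table gives one alignment: 7 (A1,B3) → 2 (A2,B6) → 6 (A4,B9).
So the longest common subsequence has length 3.

3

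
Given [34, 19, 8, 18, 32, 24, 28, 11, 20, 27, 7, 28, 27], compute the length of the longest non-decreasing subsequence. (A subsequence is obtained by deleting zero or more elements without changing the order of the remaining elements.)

5

One longest non-decreasing subsequence is 8, 18, 24, 28, 28 (positions 3,4,6,7,12), of length 5; no longer one exists.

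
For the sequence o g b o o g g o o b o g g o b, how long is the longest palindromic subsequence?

One longest palindromic subsequence is ogbooggoobgo (positions 1,2,3,4,5,6,7,8,9,10,13,14); it reads the same forward and backward, and the interval DP gives dp[1][15] = 12.

12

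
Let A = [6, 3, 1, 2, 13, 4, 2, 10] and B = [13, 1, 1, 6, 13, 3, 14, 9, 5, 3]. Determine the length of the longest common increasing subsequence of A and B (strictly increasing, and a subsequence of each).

For each value that appears in both, track the longest common increasing run ending there.
The best achievable length is 2; one witness is 1, 13 (A-positions 3,5, B-positions 2,5).

2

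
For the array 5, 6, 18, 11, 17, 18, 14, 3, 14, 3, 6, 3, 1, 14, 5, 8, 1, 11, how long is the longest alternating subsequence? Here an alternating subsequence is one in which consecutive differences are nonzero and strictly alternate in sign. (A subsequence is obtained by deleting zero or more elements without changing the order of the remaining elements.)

14

Track the best alternating length ending on an up-step vs a down-step at each position: up/down = 1/1, 2/1, 2/1, 2/3, 4/3, 4/1, 4/5, 1/5, 6/5, 1/7, 8/7, 1/9, 1/9, 10/5, 10/11, 12/11, 1/13, 14/11.
The maximum over both is 14; one such subsequence is 5, 18, 11, 17, 3, 14, 3, 6, 3, 14, 5, 8, 1, 11.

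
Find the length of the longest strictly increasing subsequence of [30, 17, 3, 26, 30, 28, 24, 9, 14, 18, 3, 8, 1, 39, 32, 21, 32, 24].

6

Let dp[i] be the longest increasing subsequence ending at position i. Then dp = [1, 1, 1, 2, 3, 3, 2, 2, 3, 4, 1, 2, 1, 5, 5, 5, 6, 6].
The maximum is 6; one witness is 3, 9, 14, 18, 21, 32 at positions 3,8,9,10,16,17.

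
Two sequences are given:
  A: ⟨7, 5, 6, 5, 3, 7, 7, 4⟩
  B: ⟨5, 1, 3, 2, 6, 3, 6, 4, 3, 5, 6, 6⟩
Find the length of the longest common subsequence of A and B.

A longest common subsequence is 5, 6, 3, 4 (length 4); the LCS DP confirms no longer common subsequence exists.

4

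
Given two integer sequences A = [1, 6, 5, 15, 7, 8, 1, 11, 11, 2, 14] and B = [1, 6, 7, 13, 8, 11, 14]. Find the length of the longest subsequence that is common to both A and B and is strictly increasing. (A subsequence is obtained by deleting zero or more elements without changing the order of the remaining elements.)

6

For each value that appears in both, track the longest common increasing run ending there.
The best achievable length is 6; one witness is 1, 6, 7, 8, 11, 14 (A-positions 1,2,5,6,8,11, B-positions 1,2,3,5,6,7).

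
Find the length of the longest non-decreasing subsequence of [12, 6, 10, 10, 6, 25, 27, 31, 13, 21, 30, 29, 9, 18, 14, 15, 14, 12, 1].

One longest non-decreasing subsequence is 6, 10, 10, 25, 27, 31 (positions 2,3,4,6,7,8), of length 6; no longer one exists.

6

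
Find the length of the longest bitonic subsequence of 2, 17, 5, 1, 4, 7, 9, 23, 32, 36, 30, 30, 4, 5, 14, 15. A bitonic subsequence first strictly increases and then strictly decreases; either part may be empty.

Let inc[i] be the LIS ending at i and dec[i] the longest strictly decreasing subsequence starting at i. inc = [1, 2, 2, 1, 2, 3, 4, 5, 6, 7, 6, 6, 2, 3, 5, 6], dec = [2, 3, 2, 1, 1, 2, 2, 2, 3, 3, 2, 2, 1, 1, 1, 1].
max_i inc[i]+dec[i]−1 = 9, with one witness 2, 5, 7, 9, 23, 32, 36, 30, 15.

9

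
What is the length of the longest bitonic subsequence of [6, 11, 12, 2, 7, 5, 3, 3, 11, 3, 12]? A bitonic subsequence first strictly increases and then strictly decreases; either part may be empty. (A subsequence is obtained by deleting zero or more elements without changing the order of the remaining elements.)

Let inc[i] be the LIS ending at i and dec[i] the longest strictly decreasing subsequence starting at i. inc = [1, 2, 3, 1, 2, 2, 2, 2, 3, 2, 4], dec = [3, 4, 4, 1, 3, 2, 1, 1, 2, 1, 1].
max_i inc[i]+dec[i]−1 = 6, with one witness 6, 11, 12, 7, 5, 3.

6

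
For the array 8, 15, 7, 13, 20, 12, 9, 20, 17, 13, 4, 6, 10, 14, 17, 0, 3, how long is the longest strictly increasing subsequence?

One longest increasing subsequence is 8, 12, 13, 14, 17 (positions 1,6,10,14,15), of length 5; no longer one exists.

5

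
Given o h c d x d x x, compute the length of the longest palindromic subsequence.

One longest palindromic subsequence is xxx (positions 5,7,8); it reads the same forward and backward, and the interval DP gives dp[1][8] = 3.

3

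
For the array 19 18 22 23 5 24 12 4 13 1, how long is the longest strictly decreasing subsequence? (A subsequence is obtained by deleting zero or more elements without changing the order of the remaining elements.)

5

Scanning left to right, the best length ending at each element is: 19→1, 18→2, 22→1, 23→1, 5→3, 24→1, 12→3, 4→4, 13→3, 1→5.
So the longest decreasing subsequence has length 5, e.g. 19, 18, 5, 4, 1.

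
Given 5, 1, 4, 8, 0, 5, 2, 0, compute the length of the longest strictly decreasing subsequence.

Scanning left to right, the best length ending at each element is: 5→1, 1→2, 4→2, 8→1, 0→3, 5→2, 2→3, 0→4.
So the longest decreasing subsequence has length 4, e.g. 5, 4, 2, 0.

4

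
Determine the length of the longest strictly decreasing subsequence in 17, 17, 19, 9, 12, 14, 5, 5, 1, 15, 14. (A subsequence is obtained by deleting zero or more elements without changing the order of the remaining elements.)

4

Scanning left to right, the best length ending at each element is: 17→1, 17→1, 19→1, 9→2, 12→2, 14→2, 5→3, 5→3, 1→4, 15→2, 14→3.
So the longest decreasing subsequence has length 4, e.g. 17, 9, 5, 1.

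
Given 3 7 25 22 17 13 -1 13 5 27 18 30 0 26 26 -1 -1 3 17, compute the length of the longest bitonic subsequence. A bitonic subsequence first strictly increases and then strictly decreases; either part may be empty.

9

Let inc[i] be the LIS ending at i and dec[i] the longest strictly decreasing subsequence starting at i. inc = [1, 2, 3, 3, 3, 3, 1, 3, 2, 4, 4, 5, 2, 5, 5, 1, 1, 3, 4], dec = [3, 4, 7, 6, 5, 4, 1, 4, 3, 4, 3, 3, 2, 2, 2, 1, 1, 1, 1].
max_i inc[i]+dec[i]−1 = 9, with one witness 3, 7, 25, 22, 17, 13, 5, 0, -1.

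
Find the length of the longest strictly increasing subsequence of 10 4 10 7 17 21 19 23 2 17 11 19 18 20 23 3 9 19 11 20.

6

One longest increasing subsequence is 4, 10, 17, 19, 20, 23 (positions 2,3,5,7,14,15), of length 6; no longer one exists.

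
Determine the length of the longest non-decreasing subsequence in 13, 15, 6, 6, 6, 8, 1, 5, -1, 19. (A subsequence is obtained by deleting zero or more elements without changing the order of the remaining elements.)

5

Let dp[i] be the longest non-decreasing subsequence ending at position i. Then dp = [1, 2, 1, 2, 3, 4, 1, 2, 1, 5].
The maximum is 5; one witness is 6, 6, 6, 8, 19 at positions 3,4,5,6,10.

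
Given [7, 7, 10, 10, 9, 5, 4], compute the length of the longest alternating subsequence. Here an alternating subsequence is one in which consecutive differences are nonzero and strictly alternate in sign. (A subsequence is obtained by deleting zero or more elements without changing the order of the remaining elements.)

Track the best alternating length ending on an up-step vs a down-step at each position: up/down = 1/1, 1/1, 2/1, 2/1, 2/3, 1/3, 1/3.
The maximum over both is 3; one such subsequence is 7, 10, 9.

3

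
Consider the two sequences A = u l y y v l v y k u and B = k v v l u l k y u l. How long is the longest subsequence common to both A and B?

4

A longest common subsequence is ulyl (length 4); the LCS DP confirms no longer common subsequence exists.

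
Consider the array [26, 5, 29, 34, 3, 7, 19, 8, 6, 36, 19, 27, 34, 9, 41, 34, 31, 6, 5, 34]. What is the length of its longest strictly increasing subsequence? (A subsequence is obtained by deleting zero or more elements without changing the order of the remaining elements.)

Scanning left to right, the best length ending at each element is: 26→1, 5→1, 29→2, 34→3, 3→1, 7→2, 19→3, 8→3, 6→2, 36→4, 19→4, 27→5, 34→6, 9→4, 41→7, 34→6, 31→6, 6→2, 5→2, 34→7.
So the longest increasing subsequence has length 7, e.g. 5, 7, 8, 19, 27, 34, 41.

7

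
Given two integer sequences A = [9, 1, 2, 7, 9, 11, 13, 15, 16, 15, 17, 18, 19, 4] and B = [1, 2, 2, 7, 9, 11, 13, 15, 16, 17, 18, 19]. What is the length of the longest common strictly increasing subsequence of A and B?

11

A longest common strictly increasing subsequence is 1, 2, 7, 9, 11, 13, 15, 16, 17, 18, 19 (length 11); it appears in order in both A and B, and no longer such subsequence exists.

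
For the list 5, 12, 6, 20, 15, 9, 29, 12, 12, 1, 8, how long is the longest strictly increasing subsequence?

4

Scanning left to right, the best length ending at each element is: 5→1, 12→2, 6→2, 20→3, 15→3, 9→3, 29→4, 12→4, 12→4, 1→1, 8→3.
So the longest increasing subsequence has length 4, e.g. 5, 12, 20, 29.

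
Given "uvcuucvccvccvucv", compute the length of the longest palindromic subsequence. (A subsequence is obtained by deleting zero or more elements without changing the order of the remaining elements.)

13

One longest palindromic subsequence is vcuvccvccvucv (positions 2,3,4,7,8,9,10,11,12,13,14,15,16); it reads the same forward and backward, and the interval DP gives dp[1][16] = 13.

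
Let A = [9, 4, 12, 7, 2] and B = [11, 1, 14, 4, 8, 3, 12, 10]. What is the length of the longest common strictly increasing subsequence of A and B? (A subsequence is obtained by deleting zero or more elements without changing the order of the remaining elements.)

For each value that appears in both, track the longest common increasing run ending there.
The best achievable length is 2; one witness is 4, 12 (A-positions 2,3, B-positions 4,7).

2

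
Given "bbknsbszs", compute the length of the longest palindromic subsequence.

One longest palindromic subsequence is szs (positions 5,8,9); it reads the same forward and backward, and the interval DP gives dp[1][9] = 3.

3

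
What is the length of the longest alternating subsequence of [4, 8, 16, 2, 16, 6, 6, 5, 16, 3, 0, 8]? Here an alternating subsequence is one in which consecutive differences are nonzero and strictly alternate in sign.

A longest alternating subsequence is 4, 8, 2, 16, 6, 16, 3, 8 (positions 1,2,4,5,6,9,10,12); its 7 consecutive differences strictly alternate in sign, and length 8 is optimal.

8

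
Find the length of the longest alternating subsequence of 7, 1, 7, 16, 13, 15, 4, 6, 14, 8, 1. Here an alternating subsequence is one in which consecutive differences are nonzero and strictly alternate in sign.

8

A longest alternating subsequence is 7, 1, 16, 13, 15, 4, 14, 8 (positions 1,2,4,5,6,7,9,10); its 7 consecutive differences strictly alternate in sign, and length 8 is optimal.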